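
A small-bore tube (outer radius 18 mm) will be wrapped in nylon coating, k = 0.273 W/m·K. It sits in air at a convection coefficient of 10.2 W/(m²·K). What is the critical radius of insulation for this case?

For a cylinder r_cr = k/h = 0.273/10.2
r_cr = 26.8 mm; since the bare radius (18 mm) is below r_cr, adding a thin layer of insulation will *increase* heat loss.

r_cr ≈ 26.8 mm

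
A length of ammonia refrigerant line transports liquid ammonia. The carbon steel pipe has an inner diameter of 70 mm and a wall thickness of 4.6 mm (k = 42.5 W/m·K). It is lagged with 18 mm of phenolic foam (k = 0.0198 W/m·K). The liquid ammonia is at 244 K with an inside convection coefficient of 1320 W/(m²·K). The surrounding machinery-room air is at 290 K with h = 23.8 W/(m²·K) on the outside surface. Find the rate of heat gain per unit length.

q′ ≈ 14.7 W/m

Per-layer cylindrical resistances, series-summed:
R_inner film = 1/(h_i·2πr₁L) = 1/(1320×2π×0.035×1) = 0.003445 K/W
R_carbon steel pipe wall = ln(39.6/35)/(2π×42.5×1) = 4.624×10^-4 K/W
R_phenolic foam = ln(57.6/39.6)/(2π×0.0198×1) = 3.012 K/W
R_outer film = 1/(h_o·2πr_oL) = 1/(23.8×2π×0.0576×1) = 0.1161 K/W
R_total = 3.132 K/W
Q = ΔT/R_total = 46/3.132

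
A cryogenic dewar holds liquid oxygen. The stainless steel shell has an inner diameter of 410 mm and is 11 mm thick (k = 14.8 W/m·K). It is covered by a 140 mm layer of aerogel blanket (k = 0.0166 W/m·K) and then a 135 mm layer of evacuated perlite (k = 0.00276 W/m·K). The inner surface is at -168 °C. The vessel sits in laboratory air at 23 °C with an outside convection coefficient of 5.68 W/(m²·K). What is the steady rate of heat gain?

Radial (spherical) resistances in series:
R_stainless steel shell = (1/0.205 − 1/0.216)/(4π×14.8) = 0.001336 K/W
R_aerogel blanket = (1/0.216 − 1/0.356)/(4π×0.0166) = 8.728 K/W
R_evacuated perlite = (1/0.356 − 1/0.491)/(4π×0.00276) = 22.27 K/W
R_outer film = 1/(h·4πr_o²) = 1/(5.68×4π×0.491²) = 0.05811 K/W
R_total = 31.06 K/W
Q = ΔT/R_total = 191/31.06

Q ≈ 6.15 W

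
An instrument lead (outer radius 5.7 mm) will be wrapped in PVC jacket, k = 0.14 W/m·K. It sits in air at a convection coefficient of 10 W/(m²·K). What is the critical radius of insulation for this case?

r_cr ≈ 14 mm

For a cylinder r_cr = k/h = 0.14/10
r_cr = 14 mm; since the bare radius (5.7 mm) is below r_cr, adding a thin layer of insulation will *increase* heat loss.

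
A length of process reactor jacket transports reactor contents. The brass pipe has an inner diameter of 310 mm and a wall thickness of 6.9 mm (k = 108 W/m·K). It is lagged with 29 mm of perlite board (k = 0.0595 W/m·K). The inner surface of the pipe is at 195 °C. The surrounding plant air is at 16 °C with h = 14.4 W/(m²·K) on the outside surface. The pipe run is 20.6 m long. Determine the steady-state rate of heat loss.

Cylindrical conduction, so R = ln(r₂/r₁)/(2πkL) per layer, in series:
R_brass pipe wall = ln(161.9/155)/(2π×108×20.6) = 3.116×10^-6 K/W
R_perlite board = ln(190.9/161.9)/(2π×0.0595×20.6) = 0.0214 K/W
R_outer film = 1/(h_o·2πr_oL) = 1/(14.4×2π×0.1909×20.6) = 0.002811 K/W
R_total = 0.02421 K/W
Q = ΔT/R_total = 179/0.02421

Q ≈ 7390 W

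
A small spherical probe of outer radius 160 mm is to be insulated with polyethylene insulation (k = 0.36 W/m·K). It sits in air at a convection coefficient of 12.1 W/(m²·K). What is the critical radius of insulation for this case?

r_cr ≈ 59.5 mm

For a sphere r_cr = 2k/h = 2×0.36/12.1
r_cr = 59.5 mm; since the bare radius (160 mm) is above r_cr, any added insulation will reduce heat loss.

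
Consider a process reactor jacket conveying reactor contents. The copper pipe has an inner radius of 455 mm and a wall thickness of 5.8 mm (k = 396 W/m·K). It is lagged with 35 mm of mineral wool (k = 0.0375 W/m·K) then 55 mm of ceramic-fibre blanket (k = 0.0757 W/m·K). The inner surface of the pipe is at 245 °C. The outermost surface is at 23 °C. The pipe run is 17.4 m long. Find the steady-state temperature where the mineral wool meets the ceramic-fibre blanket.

Cylindrical conduction, so R = ln(r₂/r₁)/(2πkL) per layer, in series:
R_copper pipe wall = ln(460.8/455)/(2π×396×17.4) = 2.926×10^-7 K/W
R_mineral wool = ln(495.8/460.8)/(2π×0.0375×17.4) = 0.01786 K/W
R_ceramic-fibre blanket = ln(550.8/495.8)/(2π×0.0757×17.4) = 0.01271 K/W
R_total = 0.03057 K/W
Q = ΔT/R_total = 222/0.03057
Q = 7260 W
T_interface = T_inner − Q·ΣR(inner→interface) = 245 − 7260×0.01786

T ≈ 115 °C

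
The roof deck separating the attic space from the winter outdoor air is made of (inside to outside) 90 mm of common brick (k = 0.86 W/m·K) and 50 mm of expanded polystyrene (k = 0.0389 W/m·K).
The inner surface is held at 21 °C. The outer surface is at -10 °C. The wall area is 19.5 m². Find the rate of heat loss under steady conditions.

Q ≈ 435 W

Thermal resistances in series:
R_common brick = L/(kA) = 0.09/(0.86×19.5) = 0.005367 K/W
R_expanded polystyrene = L/(kA) = 0.05/(0.0389×19.5) = 0.06592 K/W
R_total = 0.07128 K/W
Q = ΔT / R_total = 31 / 0.07128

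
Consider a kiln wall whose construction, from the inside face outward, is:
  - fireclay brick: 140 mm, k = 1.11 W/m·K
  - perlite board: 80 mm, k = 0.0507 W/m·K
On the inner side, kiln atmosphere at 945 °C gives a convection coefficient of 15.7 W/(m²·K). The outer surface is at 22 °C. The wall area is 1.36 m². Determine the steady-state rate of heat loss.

Treating each layer as a thermal resistance in series:
R_inner film = 1/(h_i·A) = 1/(15.7×1.36) = 0.04683 K/W
R_fireclay brick = L/(kA) = 0.14/(1.11×1.36) = 0.09274 K/W
R_perlite board = L/(kA) = 0.08/(0.0507×1.36) = 1.16 K/W
R_total = 1.3 K/W
Q = ΔT / R_total = 923 / 1.3

Q ≈ 710 W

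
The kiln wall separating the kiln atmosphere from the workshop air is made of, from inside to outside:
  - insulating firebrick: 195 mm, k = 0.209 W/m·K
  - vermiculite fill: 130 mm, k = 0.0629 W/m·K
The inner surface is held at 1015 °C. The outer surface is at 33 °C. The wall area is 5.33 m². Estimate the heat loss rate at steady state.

Series thermal resistances:
R_insulating firebrick = L/(kA) = 0.195/(0.209×5.33) = 0.175 K/W
R_vermiculite fill = L/(kA) = 0.13/(0.0629×5.33) = 0.3878 K/W
R_total = 0.5628 K/W
Q = ΔT / R_total = 982 / 0.5628

Q ≈ 1740 W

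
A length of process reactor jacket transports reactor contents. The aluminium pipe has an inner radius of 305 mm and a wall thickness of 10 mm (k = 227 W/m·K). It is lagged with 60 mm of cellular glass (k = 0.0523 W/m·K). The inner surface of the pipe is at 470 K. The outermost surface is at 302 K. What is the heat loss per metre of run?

q′ ≈ 317 W/m

For a radial system each layer contributes R = ln(r_out/r_in)/(2πkL); films add R = 1/(hA).
R_aluminium pipe wall = ln(315/305)/(2π×227×1) = 2.262×10^-5 K/W
R_cellular glass = ln(375/315)/(2π×0.0523×1) = 0.5306 K/W
R_total = 0.5306 K/W
Q = ΔT/R_total = 168/0.5306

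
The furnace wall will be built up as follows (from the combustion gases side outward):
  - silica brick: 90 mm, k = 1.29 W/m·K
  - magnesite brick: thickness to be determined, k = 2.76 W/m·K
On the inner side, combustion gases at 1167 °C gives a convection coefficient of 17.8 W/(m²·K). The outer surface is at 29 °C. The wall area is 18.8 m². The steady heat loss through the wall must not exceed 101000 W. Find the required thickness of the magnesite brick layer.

Treating each layer as a thermal resistance in series:
R_inner film = 1/(h_i·A) = 1/(17.8×18.8) = 0.002988 K/W
R_silica brick = L/(kA) = 0.09/(1.29×18.8) = 0.003711 K/W
Sum of the known resistances R_other = 0.006699 K/W
Required total resistance R_tot = ΔT/Q_allow = 1138/101000 = 0.01127 K/W
R_magnesite brick = R_tot − R_other = 0.004568 K/W
L = R·k·A = 0.004568×2.76×18.8

L ≈ 237 mm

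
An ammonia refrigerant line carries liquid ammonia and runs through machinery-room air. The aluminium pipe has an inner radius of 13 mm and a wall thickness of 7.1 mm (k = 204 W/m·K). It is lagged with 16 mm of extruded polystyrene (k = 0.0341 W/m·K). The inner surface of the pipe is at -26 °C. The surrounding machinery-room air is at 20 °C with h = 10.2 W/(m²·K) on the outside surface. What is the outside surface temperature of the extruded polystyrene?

Treating each annulus and film as a series resistance:
R_aluminium pipe wall = ln(20.1/13)/(2π×204×1) = 3.4×10^-4 K/W
R_extruded polystyrene = ln(36.1/20.1)/(2π×0.0341×1) = 2.733 K/W
R_outer film = 1/(h_o·2πr_oL) = 1/(10.2×2π×0.0361×1) = 0.4322 K/W
R_total = 3.166 K/W
Q = ΔT/R_total = 46/3.166
Q = 14.5 W/m
T_interface = T_inner + Q·ΣR(inner→interface) = -26 + 14.5×2.733

T ≈ 13.7 °C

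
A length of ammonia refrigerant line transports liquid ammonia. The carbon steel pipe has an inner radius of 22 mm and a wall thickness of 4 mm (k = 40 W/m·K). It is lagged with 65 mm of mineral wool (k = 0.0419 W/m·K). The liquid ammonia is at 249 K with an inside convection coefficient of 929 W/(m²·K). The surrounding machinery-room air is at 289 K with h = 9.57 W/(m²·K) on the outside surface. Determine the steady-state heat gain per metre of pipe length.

Radial resistances (cylindrical: R_cond = ln(r_o/r_i)/(2πkL), R_conv = 1/(h·2πrL)):
R_inner film = 1/(h_i·2πr₁L) = 1/(929×2π×0.022×1) = 0.007787 K/W
R_carbon steel pipe wall = ln(26/22)/(2π×40×1) = 6.647×10^-4 K/W
R_mineral wool = ln(91/26)/(2π×0.0419×1) = 4.759 K/W
R_outer film = 1/(h_o·2πr_oL) = 1/(9.57×2π×0.091×1) = 0.1828 K/W
R_total = 4.95 K/W
Q = ΔT/R_total = 40/4.95

q′ ≈ 8.08 W/m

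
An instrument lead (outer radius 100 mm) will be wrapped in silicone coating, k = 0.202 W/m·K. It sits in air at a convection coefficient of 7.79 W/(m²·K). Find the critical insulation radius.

r_cr ≈ 25.9 mm

For a cylinder r_cr = k/h = 0.202/7.79
r_cr = 25.9 mm; since the bare radius (100 mm) is above r_cr, any added insulation will reduce heat loss.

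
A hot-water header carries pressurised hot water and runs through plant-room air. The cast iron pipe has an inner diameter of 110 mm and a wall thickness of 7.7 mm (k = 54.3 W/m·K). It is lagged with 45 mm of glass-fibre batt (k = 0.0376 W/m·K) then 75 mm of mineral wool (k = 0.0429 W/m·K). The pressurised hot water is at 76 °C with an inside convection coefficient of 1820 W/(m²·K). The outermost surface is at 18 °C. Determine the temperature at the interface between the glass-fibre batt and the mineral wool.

T ≈ 44.7 °C

Per-layer cylindrical resistances, series-summed:
R_inner film = 1/(h_i·2πr₁L) = 1/(1820×2π×0.055×1) = 0.00159 K/W
R_cast iron pipe wall = ln(62.7/55)/(2π×54.3×1) = 3.84×10^-4 K/W
R_glass-fibre batt = ln(107.7/62.7)/(2π×0.0376×1) = 2.29 K/W
R_mineral wool = ln(182.7/107.7)/(2π×0.0429×1) = 1.961 K/W
R_total = 4.253 K/W
Q = ΔT/R_total = 58/4.253
Q = 13.6 W/m
T_interface = T_inner − Q·ΣR(inner→interface) = 76 − 13.6×2.292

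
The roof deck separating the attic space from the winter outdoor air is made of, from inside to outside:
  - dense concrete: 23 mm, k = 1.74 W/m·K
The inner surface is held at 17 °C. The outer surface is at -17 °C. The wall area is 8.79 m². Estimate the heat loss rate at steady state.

Q ≈ 22600 W

Series thermal resistances:
R_dense concrete = L/(kA) = 0.023/(1.74×8.79) = 0.001504 K/W
R_total = 0.001504 K/W
Q = ΔT / R_total = 34 / 0.001504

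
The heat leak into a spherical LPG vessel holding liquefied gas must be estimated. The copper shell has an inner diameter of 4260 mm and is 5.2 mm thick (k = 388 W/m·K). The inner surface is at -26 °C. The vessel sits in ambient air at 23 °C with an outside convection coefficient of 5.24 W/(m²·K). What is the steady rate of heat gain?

Q ≈ 14700 W

Spherical conduction: R = (1/r_in − 1/r_out)/(4πk) per layer; series-sum.
R_copper shell = (1/2.13 − 1/2.1352)/(4π×388) = 2.345×10^-7 K/W
R_outer film = 1/(h·4πr_o²) = 1/(5.24×4π×2.1352²) = 0.003331 K/W
R_total = 0.003331 K/W
Q = ΔT/R_total = 49/0.003331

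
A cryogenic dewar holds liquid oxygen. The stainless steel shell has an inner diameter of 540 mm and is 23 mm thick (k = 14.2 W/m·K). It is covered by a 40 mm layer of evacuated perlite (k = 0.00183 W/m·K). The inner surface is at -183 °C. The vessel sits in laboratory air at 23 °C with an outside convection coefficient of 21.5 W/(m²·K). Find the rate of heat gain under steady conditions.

Spherical conduction: R = (1/r_in − 1/r_out)/(4πk) per layer; series-sum.
R_stainless steel shell = (1/0.27 − 1/0.293)/(4π×14.2) = 0.001629 K/W
R_evacuated perlite = (1/0.293 − 1/0.333)/(4π×0.00183) = 17.83 K/W
R_outer film = 1/(h·4πr_o²) = 1/(21.5×4π×0.333²) = 0.03338 K/W
R_total = 17.86 K/W
Q = ΔT/R_total = 206/17.86

Q ≈ 11.5 W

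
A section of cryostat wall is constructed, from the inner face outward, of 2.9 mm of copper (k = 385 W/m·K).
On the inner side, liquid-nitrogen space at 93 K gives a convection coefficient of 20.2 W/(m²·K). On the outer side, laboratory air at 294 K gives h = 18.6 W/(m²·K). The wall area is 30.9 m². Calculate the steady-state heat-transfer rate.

Q ≈ 60100 W

Model the wall as resistances in series:
R_inner film = 1/(h_i·A) = 1/(20.2×30.9) = 0.001602 K/W
R_copper = L/(kA) = 0.0029/(385×30.9) = 2.438×10^-7 K/W
R_outer film = 1/(h_o·A) = 1/(18.6×30.9) = 0.00174 K/W
R_total = 0.003342 K/W
Q = ΔT / R_total = 201 / 0.003342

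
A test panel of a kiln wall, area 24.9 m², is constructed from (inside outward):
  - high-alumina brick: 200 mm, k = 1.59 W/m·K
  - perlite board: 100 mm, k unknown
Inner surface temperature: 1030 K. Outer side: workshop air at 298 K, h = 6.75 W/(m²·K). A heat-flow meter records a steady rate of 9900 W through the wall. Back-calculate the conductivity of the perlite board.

k ≈ 0.0638 W/(m·K)

Treating each layer as a thermal resistance in series:
R_high-alumina brick = L/(kA) = 0.2/(1.59×24.9) = 0.005052 K/W
R_outer film = 1/(h_o·A) = 1/(6.75×24.9) = 0.00595 K/W
Sum of known resistances R_other = 0.011 K/W
Total R = ΔT/Q = 732/9900 = 0.07394 K/W
R_perlite board = R_total − R_other = 0.06294 K/W
k = L/(R·A) = 0.1/(0.06294×24.9)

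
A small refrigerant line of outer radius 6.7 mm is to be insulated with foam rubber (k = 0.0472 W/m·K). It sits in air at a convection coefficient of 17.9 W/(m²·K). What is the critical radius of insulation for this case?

r_cr ≈ 2.64 mm

For a cylinder r_cr = k/h = 0.0472/17.9
r_cr = 2.64 mm; since the bare radius (6.7 mm) is above r_cr, any added insulation will reduce heat loss.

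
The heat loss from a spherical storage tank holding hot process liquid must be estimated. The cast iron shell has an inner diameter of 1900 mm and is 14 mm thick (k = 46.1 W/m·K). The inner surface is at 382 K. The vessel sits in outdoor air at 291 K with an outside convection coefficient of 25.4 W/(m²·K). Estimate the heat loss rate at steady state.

Q ≈ 26800 W

Radial (spherical) resistances in series:
R_cast iron shell = (1/0.95 − 1/0.964)/(4π×46.1) = 2.639×10^-5 K/W
R_outer film = 1/(h·4πr_o²) = 1/(25.4×4π×0.964²) = 0.003371 K/W
R_total = 0.003398 K/W
Q = ΔT/R_total = 91/0.003398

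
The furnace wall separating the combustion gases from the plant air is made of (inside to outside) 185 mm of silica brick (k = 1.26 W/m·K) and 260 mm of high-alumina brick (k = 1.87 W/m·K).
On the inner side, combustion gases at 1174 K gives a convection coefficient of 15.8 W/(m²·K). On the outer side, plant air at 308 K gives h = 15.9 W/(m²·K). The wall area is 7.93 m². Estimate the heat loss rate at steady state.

Treating each layer as a thermal resistance in series:
R_inner film = 1/(h_i·A) = 1/(15.8×7.93) = 0.007981 K/W
R_silica brick = L/(kA) = 0.185/(1.26×7.93) = 0.01852 K/W
R_high-alumina brick = L/(kA) = 0.26/(1.87×7.93) = 0.01753 K/W
R_outer film = 1/(h_o·A) = 1/(15.9×7.93) = 0.007931 K/W
R_total = 0.05196 K/W
Q = ΔT / R_total = 866 / 0.05196

Q ≈ 16700 W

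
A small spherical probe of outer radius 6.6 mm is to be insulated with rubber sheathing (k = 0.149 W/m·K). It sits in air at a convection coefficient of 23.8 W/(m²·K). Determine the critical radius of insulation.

r_cr ≈ 12.5 mm

For a sphere r_cr = 2k/h = 2×0.149/23.8
r_cr = 12.5 mm; since the bare radius (6.6 mm) is below r_cr, adding a thin layer of insulation will *increase* heat loss.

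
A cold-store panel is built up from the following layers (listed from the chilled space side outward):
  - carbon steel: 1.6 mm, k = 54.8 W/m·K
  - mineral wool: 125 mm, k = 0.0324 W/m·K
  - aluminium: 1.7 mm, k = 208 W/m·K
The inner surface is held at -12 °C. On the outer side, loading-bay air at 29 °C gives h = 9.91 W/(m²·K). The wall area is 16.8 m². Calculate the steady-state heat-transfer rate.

Series thermal resistances:
R_carbon steel = L/(kA) = 0.0016/(54.8×16.8) = 1.738×10^-6 K/W
R_mineral wool = L/(kA) = 0.125/(0.0324×16.8) = 0.2296 K/W
R_aluminium = L/(kA) = 0.0017/(208×16.8) = 4.865×10^-7 K/W
R_outer film = 1/(h_o·A) = 1/(9.91×16.8) = 0.006006 K/W
R_total = 0.2357 K/W
Q = ΔT / R_total = 41 / 0.2357

Q ≈ 174 W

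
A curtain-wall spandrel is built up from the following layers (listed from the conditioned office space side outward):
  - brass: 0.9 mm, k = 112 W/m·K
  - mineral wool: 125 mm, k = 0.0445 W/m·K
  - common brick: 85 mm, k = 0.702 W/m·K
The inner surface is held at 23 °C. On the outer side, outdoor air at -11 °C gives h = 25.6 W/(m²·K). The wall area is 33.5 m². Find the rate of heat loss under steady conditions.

Q ≈ 384 W

Using the resistance-network approach (series):
R_brass = L/(kA) = 0.0009/(112×33.5) = 2.399×10^-7 K/W
R_mineral wool = L/(kA) = 0.125/(0.0445×33.5) = 0.08385 K/W
R_common brick = L/(kA) = 0.085/(0.702×33.5) = 0.003614 K/W
R_outer film = 1/(h_o·A) = 1/(25.6×33.5) = 0.001166 K/W
R_total = 0.08863 K/W
Q = ΔT / R_total = 34 / 0.08863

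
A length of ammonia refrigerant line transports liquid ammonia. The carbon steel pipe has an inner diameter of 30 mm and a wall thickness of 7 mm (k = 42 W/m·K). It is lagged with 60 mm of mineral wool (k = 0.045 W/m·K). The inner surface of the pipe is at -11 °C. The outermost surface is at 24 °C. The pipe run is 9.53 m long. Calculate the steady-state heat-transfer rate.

Q ≈ 71.7 W

Cylindrical conduction, so R = ln(r₂/r₁)/(2πkL) per layer, in series:
R_carbon steel pipe wall = ln(22/15)/(2π×42×9.53) = 1.523×10^-4 K/W
R_mineral wool = ln(82/22)/(2π×0.045×9.53) = 0.4883 K/W
R_total = 0.4884 K/W
Q = ΔT/R_total = 35/0.4884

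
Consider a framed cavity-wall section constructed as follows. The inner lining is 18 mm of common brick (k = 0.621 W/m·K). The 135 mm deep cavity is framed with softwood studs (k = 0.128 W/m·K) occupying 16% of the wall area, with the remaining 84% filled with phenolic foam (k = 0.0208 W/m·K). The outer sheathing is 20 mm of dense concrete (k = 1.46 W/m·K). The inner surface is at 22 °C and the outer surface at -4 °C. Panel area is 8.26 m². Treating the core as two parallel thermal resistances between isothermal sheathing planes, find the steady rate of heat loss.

Q ≈ 59.7 W

Sheathing layers in series; stud and cavity paths in parallel between them.
R_inner = 0.018/(0.621×8.26) = 0.003509 K/W
R_stud  = 0.135/(0.128×0.16×8.26) = 0.798 K/W
R_cav   = 0.135/(0.0208×0.84×8.26) = 0.9354 K/W
1/R_core = 1/R_stud + 1/R_cav → R_core = 0.4306 K/W
R_outer = 0.02/(1.46×8.26) = 0.001658 K/W
R_total = 0.4358 K/W
Q = ΔT/R_total = 26/0.4358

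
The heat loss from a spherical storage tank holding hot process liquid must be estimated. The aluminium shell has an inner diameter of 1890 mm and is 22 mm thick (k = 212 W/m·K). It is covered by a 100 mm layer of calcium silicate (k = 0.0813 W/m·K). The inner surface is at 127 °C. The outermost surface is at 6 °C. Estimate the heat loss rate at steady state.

Q ≈ 1280 W

Each spherical layer contributes R = (1/r_i − 1/r_o)/(4πk):
R_aluminium shell = (1/0.945 − 1/0.967)/(4π×212) = 9.037×10^-6 K/W
R_calcium silicate = (1/0.967 − 1/1.067)/(4π×0.0813) = 0.09487 K/W
R_total = 0.09487 K/W
Q = ΔT/R_total = 121/0.09487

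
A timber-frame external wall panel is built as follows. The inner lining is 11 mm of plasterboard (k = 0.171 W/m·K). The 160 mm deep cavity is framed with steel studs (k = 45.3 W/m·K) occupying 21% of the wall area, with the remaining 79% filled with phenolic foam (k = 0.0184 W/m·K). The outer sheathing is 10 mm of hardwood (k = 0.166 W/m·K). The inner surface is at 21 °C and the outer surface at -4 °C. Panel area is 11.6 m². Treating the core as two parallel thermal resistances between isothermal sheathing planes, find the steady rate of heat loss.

Sheathing layers in series; stud and cavity paths in parallel between them.
R_inner = 0.011/(0.171×11.6) = 0.005545 K/W
R_stud  = 0.16/(45.3×0.21×11.6) = 0.00145 K/W
R_cav   = 0.16/(0.0184×0.79×11.6) = 0.9489 K/W
1/R_core = 1/R_stud + 1/R_cav → R_core = 0.001448 K/W
R_outer = 0.01/(0.166×11.6) = 0.005193 K/W
R_total = 0.01219 K/W
Q = ΔT/R_total = 25/0.01219

Q ≈ 2050 W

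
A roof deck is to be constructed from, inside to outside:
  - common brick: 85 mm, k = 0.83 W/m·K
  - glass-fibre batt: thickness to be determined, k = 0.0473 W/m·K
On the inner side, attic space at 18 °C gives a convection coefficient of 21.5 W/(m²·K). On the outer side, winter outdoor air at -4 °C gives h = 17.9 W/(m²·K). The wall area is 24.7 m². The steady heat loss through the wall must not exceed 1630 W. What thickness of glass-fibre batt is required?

Treating each layer as a thermal resistance in series:
R_inner film = 1/(h_i·A) = 1/(21.5×24.7) = 0.001883 K/W
R_common brick = L/(kA) = 0.085/(0.83×24.7) = 0.004146 K/W
R_outer film = 1/(h_o·A) = 1/(17.9×24.7) = 0.002262 K/W
Sum of the known resistances R_other = 0.008291 K/W
Required total resistance R_tot = ΔT/Q_allow = 22/1630 = 0.0135 K/W
R_glass-fibre batt = R_tot − R_other = 0.005206 K/W
L = R·k·A = 0.005206×0.0473×24.7

L ≈ 6.08 mm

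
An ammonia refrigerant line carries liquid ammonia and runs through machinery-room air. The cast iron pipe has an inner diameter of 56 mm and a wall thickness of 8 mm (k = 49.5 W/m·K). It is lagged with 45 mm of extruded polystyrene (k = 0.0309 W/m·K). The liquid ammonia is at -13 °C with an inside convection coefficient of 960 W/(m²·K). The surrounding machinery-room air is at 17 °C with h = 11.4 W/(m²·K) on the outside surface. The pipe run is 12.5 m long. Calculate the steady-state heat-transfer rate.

For a radial system each layer contributes R = ln(r_out/r_in)/(2πkL); films add R = 1/(hA).
R_inner film = 1/(h_i·2πr₁L) = 1/(960×2π×0.028×12.5) = 4.737×10^-4 K/W
R_cast iron pipe wall = ln(36/28)/(2π×49.5×12.5) = 6.464×10^-5 K/W
R_extruded polystyrene = ln(81/36)/(2π×0.0309×12.5) = 0.3341 K/W
R_outer film = 1/(h_o·2πr_oL) = 1/(11.4×2π×0.081×12.5) = 0.01379 K/W
R_total = 0.3485 K/W
Q = ΔT/R_total = 30/0.3485

Q ≈ 86.1 W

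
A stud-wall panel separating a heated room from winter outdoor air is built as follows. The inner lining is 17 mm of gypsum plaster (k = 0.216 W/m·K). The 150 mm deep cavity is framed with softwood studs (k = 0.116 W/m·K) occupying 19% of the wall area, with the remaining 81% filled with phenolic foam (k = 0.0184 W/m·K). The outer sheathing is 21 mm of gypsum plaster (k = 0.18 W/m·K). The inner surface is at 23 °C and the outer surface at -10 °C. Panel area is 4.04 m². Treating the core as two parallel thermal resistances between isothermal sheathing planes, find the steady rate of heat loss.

Q ≈ 31.3 W

Sheathing layers in series; stud and cavity paths in parallel between them.
R_inner = 0.017/(0.216×4.04) = 0.01948 K/W
R_stud  = 0.15/(0.116×0.19×4.04) = 1.685 K/W
R_cav   = 0.15/(0.0184×0.81×4.04) = 2.491 K/W
1/R_core = 1/R_stud + 1/R_cav → R_core = 1.005 K/W
R_outer = 0.021/(0.18×4.04) = 0.02888 K/W
R_total = 1.053 K/W
Q = ΔT/R_total = 33/1.053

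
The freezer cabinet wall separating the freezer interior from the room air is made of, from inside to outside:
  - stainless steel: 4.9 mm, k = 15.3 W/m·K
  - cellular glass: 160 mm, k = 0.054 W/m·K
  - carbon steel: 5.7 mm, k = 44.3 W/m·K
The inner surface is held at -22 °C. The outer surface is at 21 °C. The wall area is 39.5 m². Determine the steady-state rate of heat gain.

Using the resistance-network approach (series):
R_stainless steel = L/(kA) = 0.0049/(15.3×39.5) = 8.108×10^-6 K/W
R_cellular glass = L/(kA) = 0.16/(0.054×39.5) = 0.07501 K/W
R_carbon steel = L/(kA) = 0.0057/(44.3×39.5) = 3.257×10^-6 K/W
R_total = 0.07502 K/W
Q = ΔT / R_total = 43 / 0.07502

Q ≈ 573 W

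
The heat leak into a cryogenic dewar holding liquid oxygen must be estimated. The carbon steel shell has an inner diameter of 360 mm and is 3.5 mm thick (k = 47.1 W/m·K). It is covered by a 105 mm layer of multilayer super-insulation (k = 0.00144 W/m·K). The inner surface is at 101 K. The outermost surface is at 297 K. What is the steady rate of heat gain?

Spherical conduction: R = (1/r_in − 1/r_out)/(4πk) per layer; series-sum.
R_carbon steel shell = (1/0.18 − 1/0.1835)/(4π×47.1) = 1.79×10^-4 K/W
R_multilayer super-insulation = (1/0.1835 − 1/0.2885)/(4π×0.00144) = 109.6 K/W
R_total = 109.6 K/W
Q = ΔT/R_total = 196/109.6

Q ≈ 1.79 W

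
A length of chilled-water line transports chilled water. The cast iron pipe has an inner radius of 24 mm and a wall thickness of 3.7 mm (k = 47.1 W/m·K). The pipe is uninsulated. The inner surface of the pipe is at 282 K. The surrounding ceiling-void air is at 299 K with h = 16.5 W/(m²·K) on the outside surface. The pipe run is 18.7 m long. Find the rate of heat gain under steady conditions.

For a radial system each layer contributes R = ln(r_out/r_in)/(2πkL); films add R = 1/(hA).
R_cast iron pipe wall = ln(27.7/24)/(2π×47.1×18.7) = 2.591×10^-5 K/W
R_outer film = 1/(h_o·2πr_oL) = 1/(16.5×2π×0.0277×18.7) = 0.01862 K/W
R_total = 0.01865 K/W
Q = ΔT/R_total = 17/0.01865

Q ≈ 912 W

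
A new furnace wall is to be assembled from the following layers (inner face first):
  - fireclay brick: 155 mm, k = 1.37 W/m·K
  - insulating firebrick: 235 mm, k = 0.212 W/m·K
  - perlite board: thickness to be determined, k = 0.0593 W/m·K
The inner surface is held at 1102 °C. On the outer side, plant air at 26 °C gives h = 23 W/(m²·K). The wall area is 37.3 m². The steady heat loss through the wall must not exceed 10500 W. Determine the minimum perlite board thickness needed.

L ≈ 152 mm

Model the wall as resistances in series:
R_fireclay brick = L/(kA) = 0.155/(1.37×37.3) = 0.003033 K/W
R_insulating firebrick = L/(kA) = 0.235/(0.212×37.3) = 0.02972 K/W
R_outer film = 1/(h_o·A) = 1/(23×37.3) = 0.001166 K/W
Sum of the known resistances R_other = 0.03392 K/W
Required total resistance R_tot = ΔT/Q_allow = 1076/10500 = 0.1025 K/W
R_perlite board = R_tot − R_other = 0.06856 K/W
L = R·k·A = 0.06856×0.0593×37.3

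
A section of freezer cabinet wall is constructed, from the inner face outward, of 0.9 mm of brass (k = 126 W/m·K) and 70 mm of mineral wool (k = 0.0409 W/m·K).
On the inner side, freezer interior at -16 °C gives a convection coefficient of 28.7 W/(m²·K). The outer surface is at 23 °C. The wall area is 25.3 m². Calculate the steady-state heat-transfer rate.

Treating each layer as a thermal resistance in series:
R_inner film = 1/(h_i·A) = 1/(28.7×25.3) = 0.001377 K/W
R_brass = L/(kA) = 0.0009/(126×25.3) = 2.823×10^-7 K/W
R_mineral wool = L/(kA) = 0.07/(0.0409×25.3) = 0.06765 K/W
R_total = 0.06903 K/W
Q = ΔT / R_total = 39 / 0.06903

Q ≈ 565 W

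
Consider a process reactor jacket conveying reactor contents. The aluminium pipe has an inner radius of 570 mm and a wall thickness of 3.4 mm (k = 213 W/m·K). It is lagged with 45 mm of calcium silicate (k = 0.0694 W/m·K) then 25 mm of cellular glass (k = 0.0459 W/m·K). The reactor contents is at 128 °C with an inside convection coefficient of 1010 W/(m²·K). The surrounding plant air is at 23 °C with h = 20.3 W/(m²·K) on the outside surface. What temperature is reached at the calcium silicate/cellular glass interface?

T ≈ 71.6 °C

Radial resistances (cylindrical: R_cond = ln(r_o/r_i)/(2πkL), R_conv = 1/(h·2πrL)):
R_inner film = 1/(h_i·2πr₁L) = 1/(1010×2π×0.57×1) = 2.765×10^-4 K/W
R_aluminium pipe wall = ln(573.4/570)/(2π×213×1) = 4.444×10^-6 K/W
R_calcium silicate = ln(618.4/573.4)/(2π×0.0694×1) = 0.1733 K/W
R_cellular glass = ln(643.4/618.4)/(2π×0.0459×1) = 0.1374 K/W
R_outer film = 1/(h_o·2πr_oL) = 1/(20.3×2π×0.6434×1) = 0.01219 K/W
R_total = 0.3231 K/W
Q = ΔT/R_total = 105/0.3231
Q = 325 W/m
T_interface = T_inner − Q·ΣR(inner→interface) = 128 − 325×0.1735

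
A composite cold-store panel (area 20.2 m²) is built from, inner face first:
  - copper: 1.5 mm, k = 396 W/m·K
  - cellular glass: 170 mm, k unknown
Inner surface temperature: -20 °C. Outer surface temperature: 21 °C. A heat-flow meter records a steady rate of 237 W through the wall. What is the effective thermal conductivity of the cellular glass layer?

Model the wall as resistances in series:
R_copper = L/(kA) = 0.0015/(396×20.2) = 1.875×10^-7 K/W
Sum of known resistances R_other = 1.875×10^-7 K/W
Total R = ΔT/Q = 41/237 = 0.173 K/W
R_cellular glass = R_total − R_other = 0.173 K/W
k = L/(R·A) = 0.17/(0.173×20.2)

k ≈ 0.0486 W/(m·K)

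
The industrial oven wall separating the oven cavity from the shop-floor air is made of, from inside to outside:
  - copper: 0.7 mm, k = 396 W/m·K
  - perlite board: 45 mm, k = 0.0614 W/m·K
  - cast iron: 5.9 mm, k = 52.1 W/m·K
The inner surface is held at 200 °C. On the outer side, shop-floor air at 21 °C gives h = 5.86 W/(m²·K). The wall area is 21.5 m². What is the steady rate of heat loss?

Using the resistance-network approach (series):
R_copper = L/(kA) = 0.0007/(396×21.5) = 8.222×10^-8 K/W
R_perlite board = L/(kA) = 0.045/(0.0614×21.5) = 0.03409 K/W
R_cast iron = L/(kA) = 0.0059/(52.1×21.5) = 5.267×10^-6 K/W
R_outer film = 1/(h_o·A) = 1/(5.86×21.5) = 0.007937 K/W
R_total = 0.04203 K/W
Q = ΔT / R_total = 179 / 0.04203

Q ≈ 4260 W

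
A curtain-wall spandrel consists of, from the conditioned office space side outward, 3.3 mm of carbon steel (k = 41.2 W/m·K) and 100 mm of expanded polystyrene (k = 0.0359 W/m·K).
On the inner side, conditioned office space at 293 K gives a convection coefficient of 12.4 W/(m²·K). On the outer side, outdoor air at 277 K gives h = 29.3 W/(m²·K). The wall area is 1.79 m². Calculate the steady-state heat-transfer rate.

Q ≈ 9.87 W

Thermal resistances in series:
R_inner film = 1/(h_i·A) = 1/(12.4×1.79) = 0.04505 K/W
R_carbon steel = L/(kA) = 0.0033/(41.2×1.79) = 4.475×10^-5 K/W
R_expanded polystyrene = L/(kA) = 0.1/(0.0359×1.79) = 1.556 K/W
R_outer film = 1/(h_o·A) = 1/(29.3×1.79) = 0.01907 K/W
R_total = 1.62 K/W
Q = ΔT / R_total = 16 / 1.62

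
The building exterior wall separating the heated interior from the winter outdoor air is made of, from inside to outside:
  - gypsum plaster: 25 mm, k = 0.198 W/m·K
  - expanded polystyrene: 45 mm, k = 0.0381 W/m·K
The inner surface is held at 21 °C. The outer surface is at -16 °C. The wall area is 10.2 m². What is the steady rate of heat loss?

Q ≈ 289 W

Series thermal resistances:
R_gypsum plaster = L/(kA) = 0.025/(0.198×10.2) = 0.01238 K/W
R_expanded polystyrene = L/(kA) = 0.045/(0.0381×10.2) = 0.1158 K/W
R_total = 0.1282 K/W
Q = ΔT / R_total = 37 / 0.1282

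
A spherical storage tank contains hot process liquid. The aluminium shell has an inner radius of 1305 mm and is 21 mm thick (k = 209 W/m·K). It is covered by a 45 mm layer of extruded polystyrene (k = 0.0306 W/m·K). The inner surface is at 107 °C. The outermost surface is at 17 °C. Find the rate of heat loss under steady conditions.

Radial (spherical) resistances in series:
R_aluminium shell = (1/1.305 − 1/1.326)/(4π×209) = 4.621×10^-6 K/W
R_extruded polystyrene = (1/1.326 − 1/1.371)/(4π×0.0306) = 0.06437 K/W
R_total = 0.06438 K/W
Q = ΔT/R_total = 90/0.06438

Q ≈ 1400 W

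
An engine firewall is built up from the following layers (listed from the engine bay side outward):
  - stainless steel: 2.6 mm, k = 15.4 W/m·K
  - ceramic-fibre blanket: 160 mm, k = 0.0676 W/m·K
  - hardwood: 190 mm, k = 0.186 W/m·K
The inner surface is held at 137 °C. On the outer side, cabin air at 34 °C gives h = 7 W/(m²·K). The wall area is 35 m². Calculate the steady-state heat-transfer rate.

Series thermal resistances:
R_stainless steel = L/(kA) = 0.0026/(15.4×35) = 4.824×10^-6 K/W
R_ceramic-fibre blanket = L/(kA) = 0.16/(0.0676×35) = 0.06762 K/W
R_hardwood = L/(kA) = 0.19/(0.186×35) = 0.02919 K/W
R_outer film = 1/(h_o·A) = 1/(7×35) = 0.004082 K/W
R_total = 0.1009 K/W
Q = ΔT / R_total = 103 / 0.1009

Q ≈ 1020 W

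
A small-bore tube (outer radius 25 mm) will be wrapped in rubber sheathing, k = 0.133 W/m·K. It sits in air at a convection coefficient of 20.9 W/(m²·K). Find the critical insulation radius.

r_cr ≈ 6.36 mm

For a cylinder r_cr = k/h = 0.133/20.9
r_cr = 6.36 mm; since the bare radius (25 mm) is above r_cr, any added insulation will reduce heat loss.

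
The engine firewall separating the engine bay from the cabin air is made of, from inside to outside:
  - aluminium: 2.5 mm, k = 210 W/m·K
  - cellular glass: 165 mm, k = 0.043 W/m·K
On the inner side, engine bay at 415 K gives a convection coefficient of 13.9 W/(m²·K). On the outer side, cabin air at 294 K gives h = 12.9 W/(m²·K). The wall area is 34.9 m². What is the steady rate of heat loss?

Q ≈ 1060 W

Series thermal resistances:
R_inner film = 1/(h_i·A) = 1/(13.9×34.9) = 0.002061 K/W
R_aluminium = L/(kA) = 0.0025/(210×34.9) = 3.411×10^-7 K/W
R_cellular glass = L/(kA) = 0.165/(0.043×34.9) = 0.1099 K/W
R_outer film = 1/(h_o·A) = 1/(12.9×34.9) = 0.002221 K/W
R_total = 0.1142 K/W
Q = ΔT / R_total = 121 / 0.1142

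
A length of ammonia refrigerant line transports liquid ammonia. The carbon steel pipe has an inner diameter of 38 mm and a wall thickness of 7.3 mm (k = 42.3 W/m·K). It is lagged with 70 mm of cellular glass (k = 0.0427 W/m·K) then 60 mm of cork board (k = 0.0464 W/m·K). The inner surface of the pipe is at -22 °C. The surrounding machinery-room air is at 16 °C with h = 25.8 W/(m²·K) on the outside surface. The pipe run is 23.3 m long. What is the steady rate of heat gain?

Q ≈ 135 W

Treating each annulus and film as a series resistance:
R_carbon steel pipe wall = ln(26.3/19)/(2π×42.3×23.3) = 5.25×10^-5 K/W
R_cellular glass = ln(96.3/26.3)/(2π×0.0427×23.3) = 0.2076 K/W
R_cork board = ln(156.3/96.3)/(2π×0.0464×23.3) = 0.0713 K/W
R_outer film = 1/(h_o·2πr_oL) = 1/(25.8×2π×0.1563×23.3) = 0.001694 K/W
R_total = 0.2807 K/W
Q = ΔT/R_total = 38/0.2807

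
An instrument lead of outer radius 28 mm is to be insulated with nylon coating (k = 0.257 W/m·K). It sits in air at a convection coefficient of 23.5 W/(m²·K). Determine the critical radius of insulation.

r_cr ≈ 10.9 mm

For a cylinder r_cr = k/h = 0.257/23.5
r_cr = 10.9 mm; since the bare radius (28 mm) is above r_cr, any added insulation will reduce heat loss.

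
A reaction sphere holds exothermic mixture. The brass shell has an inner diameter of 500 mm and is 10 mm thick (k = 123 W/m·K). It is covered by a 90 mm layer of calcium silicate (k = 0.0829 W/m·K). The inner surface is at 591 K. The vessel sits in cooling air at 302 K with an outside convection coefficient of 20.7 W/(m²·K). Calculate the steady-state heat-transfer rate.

Each spherical layer contributes R = (1/r_i − 1/r_o)/(4πk):
R_brass shell = (1/0.25 − 1/0.26)/(4π×123) = 9.953×10^-5 K/W
R_calcium silicate = (1/0.26 − 1/0.35)/(4π×0.0829) = 0.9494 K/W
R_outer film = 1/(h·4πr_o²) = 1/(20.7×4π×0.35²) = 0.03138 K/W
R_total = 0.9809 K/W
Q = ΔT/R_total = 289/0.9809

Q ≈ 295 W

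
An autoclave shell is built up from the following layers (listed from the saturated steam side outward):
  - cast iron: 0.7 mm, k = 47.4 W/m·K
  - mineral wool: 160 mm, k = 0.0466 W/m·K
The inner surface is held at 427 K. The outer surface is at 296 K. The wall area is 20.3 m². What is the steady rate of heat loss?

Series thermal resistances:
R_cast iron = L/(kA) = 0.0007/(47.4×20.3) = 7.275×10^-7 K/W
R_mineral wool = L/(kA) = 0.16/(0.0466×20.3) = 0.1691 K/W
R_total = 0.1691 K/W
Q = ΔT / R_total = 131 / 0.1691

Q ≈ 775 W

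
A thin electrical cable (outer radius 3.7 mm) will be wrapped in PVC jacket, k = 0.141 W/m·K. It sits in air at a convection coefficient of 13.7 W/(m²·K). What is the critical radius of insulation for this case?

For a cylinder r_cr = k/h = 0.141/13.7
r_cr = 10.3 mm; since the bare radius (3.7 mm) is below r_cr, adding a thin layer of insulation will *increase* heat loss.

r_cr ≈ 10.3 mm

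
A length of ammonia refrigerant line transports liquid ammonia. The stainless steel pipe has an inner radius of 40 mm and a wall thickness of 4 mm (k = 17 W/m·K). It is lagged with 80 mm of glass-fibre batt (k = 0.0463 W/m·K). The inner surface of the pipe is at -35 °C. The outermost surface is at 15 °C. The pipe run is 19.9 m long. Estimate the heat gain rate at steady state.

Treating each annulus and film as a series resistance:
R_stainless steel pipe wall = ln(44/40)/(2π×17×19.9) = 4.484×10^-5 K/W
R_glass-fibre batt = ln(124/44)/(2π×0.0463×19.9) = 0.179 K/W
R_total = 0.179 K/W
Q = ΔT/R_total = 50/0.179

Q ≈ 279 W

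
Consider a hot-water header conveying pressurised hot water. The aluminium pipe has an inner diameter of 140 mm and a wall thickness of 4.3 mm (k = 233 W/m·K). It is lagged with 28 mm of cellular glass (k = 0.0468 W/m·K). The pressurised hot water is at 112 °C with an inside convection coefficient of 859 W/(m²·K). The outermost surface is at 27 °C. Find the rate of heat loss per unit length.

q′ ≈ 78 W/m

Radial resistances (cylindrical: R_cond = ln(r_o/r_i)/(2πkL), R_conv = 1/(h·2πrL)):
R_inner film = 1/(h_i·2πr₁L) = 1/(859×2π×0.07×1) = 0.002647 K/W
R_aluminium pipe wall = ln(74.3/70)/(2π×233×1) = 4.072×10^-5 K/W
R_cellular glass = ln(102.3/74.3)/(2π×0.0468×1) = 1.088 K/W
R_total = 1.09 K/W
Q = ΔT/R_total = 85/1.09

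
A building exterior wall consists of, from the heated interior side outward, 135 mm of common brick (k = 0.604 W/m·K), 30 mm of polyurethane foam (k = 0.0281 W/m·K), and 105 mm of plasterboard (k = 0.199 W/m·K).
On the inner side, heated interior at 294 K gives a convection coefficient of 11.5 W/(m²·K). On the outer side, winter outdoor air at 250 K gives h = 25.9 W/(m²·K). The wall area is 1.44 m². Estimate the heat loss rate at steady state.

Thermal resistances in series:
R_inner film = 1/(h_i·A) = 1/(11.5×1.44) = 0.06039 K/W
R_common brick = L/(kA) = 0.135/(0.604×1.44) = 0.1552 K/W
R_polyurethane foam = L/(kA) = 0.03/(0.0281×1.44) = 0.7414 K/W
R_plasterboard = L/(kA) = 0.105/(0.199×1.44) = 0.3664 K/W
R_outer film = 1/(h_o·A) = 1/(25.9×1.44) = 0.02681 K/W
R_total = 1.35 K/W
Q = ΔT / R_total = 44 / 1.35

Q ≈ 32.6 W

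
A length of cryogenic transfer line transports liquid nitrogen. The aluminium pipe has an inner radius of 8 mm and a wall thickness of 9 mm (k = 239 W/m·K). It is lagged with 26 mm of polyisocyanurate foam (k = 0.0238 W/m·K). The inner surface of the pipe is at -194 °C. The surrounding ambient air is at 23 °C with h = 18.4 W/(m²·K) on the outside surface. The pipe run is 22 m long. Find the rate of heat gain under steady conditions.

Q ≈ 745 W

Treating each annulus and film as a series resistance:
R_aluminium pipe wall = ln(17/8)/(2π×239×22) = 2.282×10^-5 K/W
R_polyisocyanurate foam = ln(43/17)/(2π×0.0238×22) = 0.2821 K/W
R_outer film = 1/(h_o·2πr_oL) = 1/(18.4×2π×0.043×22) = 0.009143 K/W
R_total = 0.2912 K/W
Q = ΔT/R_total = 217/0.2912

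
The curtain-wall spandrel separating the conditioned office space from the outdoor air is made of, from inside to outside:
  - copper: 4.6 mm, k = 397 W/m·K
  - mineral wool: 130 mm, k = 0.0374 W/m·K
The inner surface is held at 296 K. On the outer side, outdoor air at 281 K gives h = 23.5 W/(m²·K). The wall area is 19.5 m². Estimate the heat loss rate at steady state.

Q ≈ 83.1 W

Using the resistance-network approach (series):
R_copper = L/(kA) = 0.0046/(397×19.5) = 5.942×10^-7 K/W
R_mineral wool = L/(kA) = 0.13/(0.0374×19.5) = 0.1783 K/W
R_outer film = 1/(h_o·A) = 1/(23.5×19.5) = 0.002182 K/W
R_total = 0.1804 K/W
Q = ΔT / R_total = 15 / 0.1804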